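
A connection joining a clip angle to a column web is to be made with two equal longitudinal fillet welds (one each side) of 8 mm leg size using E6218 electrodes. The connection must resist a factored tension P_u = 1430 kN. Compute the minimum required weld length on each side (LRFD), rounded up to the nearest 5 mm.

L = 455 mm on each side

E62XX → F_EXX = 620 MPa.
Throat t_e = 0.707 × 8 = 5.656 mm.
φr_n = 0.75 × 0.6 × 620 × 5.656 × 10⁻³ = 1.578 kN/mm.
L_req = P_u / φr_n = 1430 / 1.578 = 906.2 mm total.
Per side: 906.2 / 2 = 453.1 mm.
Round up → use L = 455 mm on each side.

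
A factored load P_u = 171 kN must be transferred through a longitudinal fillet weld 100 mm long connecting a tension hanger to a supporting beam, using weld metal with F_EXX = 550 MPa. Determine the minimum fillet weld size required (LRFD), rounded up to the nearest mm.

w = 10 mm

Total weld length L = 100 mm.
Required throat t_e = P_u / (φ × 0.6 F_EXX × L) = 171 / (0.75 × 0.6 × 550 × 100 × 10⁻³) = 6.909 mm.
Required leg w = t_e / 0.707 = 9.772 mm → use 10 mm.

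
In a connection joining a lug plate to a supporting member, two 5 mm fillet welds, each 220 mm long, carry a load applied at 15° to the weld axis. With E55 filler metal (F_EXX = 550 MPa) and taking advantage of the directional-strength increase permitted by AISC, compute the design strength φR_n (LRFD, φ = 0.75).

φR_n ≈ 410 kN

t_e = 0.707 × 5 = 3.535 mm; A_we = 3.535 × 440 = 1555 mm².
Directional factor: 1.0 + 0.5 sin^1.5(15°) = 1.066.
F_nw = 0.6 × 550 × 1.066 = 351.7 MPa.
φR_n = 0.75 × 351.7 × 1555 × 10⁻³ = 410.3 kN.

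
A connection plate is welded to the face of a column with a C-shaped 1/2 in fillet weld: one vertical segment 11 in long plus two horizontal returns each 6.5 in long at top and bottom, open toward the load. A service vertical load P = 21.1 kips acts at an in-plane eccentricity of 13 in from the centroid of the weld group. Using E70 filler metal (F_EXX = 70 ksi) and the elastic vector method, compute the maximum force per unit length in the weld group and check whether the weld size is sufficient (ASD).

Total weld length L_w = 24 in. Treat welds as unit-width lines.
Centroid: x̄ = 2×6.5×3.25 / 24 = 1.76 in from the vertical weld.
Polar moment about centroid: J = I_x + I_y = [11³/12 + 2×6.5×5.5²] + [11×1.76² + 2(6.5³/12 + 6.5×1.49²)] = 612.9 in³.
Direct shear f_v = P/L_w = 21.1 / 24 = 0.8792 kip/in (vertical).
Torsion M = P·e = 21.1 × 13 = 274.3 kip·in.
Critical point at (x, y) = (4.74, 5.5) from centroid. f_tx = M·y/J = 2.462 kip/in; f_ty = M·x/J = 2.121 kip/in.
Resultant f_max = √[f_tx² + (f_v + f_ty)²] = √[2.462² + (0.8792 + 2.121)²] = 3.881 kip/in.
Capacity per unit length: r_n/Ω = (1/2.0) × 0.6 × 70 × (0.707 × 0.5) = 7.423 kip/in.
3.881 ≤ 7.423 → adequate.

f_max ≈ 3.88 kip/in; adequate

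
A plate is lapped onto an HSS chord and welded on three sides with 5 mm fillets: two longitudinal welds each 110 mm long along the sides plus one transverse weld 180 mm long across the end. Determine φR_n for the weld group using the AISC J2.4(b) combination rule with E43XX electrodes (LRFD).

E43XX → F_EXX = 430 MPa.
t_e = 0.707 × 5 = 3.535 mm.
R_nwl = 0.6 × 430 × 3.535 × 220 × 10⁻³ = 200.6 kN (longitudinal, 2 welds).
R_nwt = 0.6 × 430 × 3.535 × 180 × 10⁻³ = 164.2 kN (transverse, base value).
(i) R_nwl + R_nwt = 364.8 kN; (ii) 0.85 R_nwl + 1.5 R_nwt = 416.8 kN.
R_n = max = 416.8 kN [governs: (ii)]; φR_n = 312.6 kN.

φR_n ≈ 313 kN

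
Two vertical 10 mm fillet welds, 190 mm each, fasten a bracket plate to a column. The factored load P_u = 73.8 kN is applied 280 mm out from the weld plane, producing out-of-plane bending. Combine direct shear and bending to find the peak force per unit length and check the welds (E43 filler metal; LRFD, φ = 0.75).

E43XX → F_EXX = 430 MPa.
L_w = 2 × 190 = 380 mm; section modulus (unit throat) S = 2 × L²/6 = 12030 mm².
Direct shear f_v = P/L_w = 73.8×10³/380 = 194.2 N/mm.
Moment M = P × e = 73.8×10³ × 280 = 20664000 N·mm; bending f_b = M/S = 1717 N/mm.
f_max = √(f_v² + f_b²) = √(194.2² + 1717²) = 1728 N/mm.
φr_n = 0.75 × 0.6 × 430 × (0.707 × 10) = 1368 N/mm → NOT adequate.

f_max ≈ 1730 N/mm; NOT adequate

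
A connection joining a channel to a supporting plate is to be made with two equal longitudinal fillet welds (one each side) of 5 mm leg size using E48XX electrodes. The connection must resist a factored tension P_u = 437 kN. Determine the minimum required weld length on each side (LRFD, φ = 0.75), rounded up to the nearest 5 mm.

L = 290 mm on each side

E48XX → F_EXX = 480 MPa.
Throat t_e = 0.707 × 5 = 3.535 mm.
φr_n = 0.75 × 0.6 × 480 × 3.535 × 10⁻³ = 0.7636 kN/mm.
L_req = P_u / φr_n = 437 / 0.7636 = 572.3 mm total.
Per side: 572.3 / 2 = 286.2 mm.
Round up → use L = 290 mm on each side.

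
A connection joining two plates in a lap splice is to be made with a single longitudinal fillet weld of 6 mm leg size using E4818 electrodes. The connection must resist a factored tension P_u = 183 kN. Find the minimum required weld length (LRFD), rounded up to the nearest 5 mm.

L = 200 mm

E48XX → F_EXX = 480 MPa.
Throat t_e = 0.707 × 6 = 4.242 mm.
φr_n = 0.75 × 0.6 × 480 × 4.242 × 10⁻³ = 0.9163 kN/mm.
L_req = P_u / φr_n = 183 / 0.9163 = 199.7 mm total.
Round up → use L = 200 mm.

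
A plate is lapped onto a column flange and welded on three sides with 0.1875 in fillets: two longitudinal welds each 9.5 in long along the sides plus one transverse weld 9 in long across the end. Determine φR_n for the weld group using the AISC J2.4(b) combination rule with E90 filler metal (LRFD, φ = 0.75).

φR_n ≈ 159 kip

E90XX → F_EXX = 90 ksi.
t_e = 0.707 × 0.1875 = 0.1326 in.
R_nwl = 0.6 × 90 × 0.1326 × 19 = 136 kip (longitudinal, 2 welds).
R_nwt = 0.6 × 90 × 0.1326 × 9 = 64.43 kip (transverse, base value).
(i) R_nwl + R_nwt = 200.4 kip; (ii) 0.85 R_nwl + 1.5 R_nwt = 212.2 kip.
R_n = max = 212.2 kip [governs: (ii)]; φR_n = 159.2 kip.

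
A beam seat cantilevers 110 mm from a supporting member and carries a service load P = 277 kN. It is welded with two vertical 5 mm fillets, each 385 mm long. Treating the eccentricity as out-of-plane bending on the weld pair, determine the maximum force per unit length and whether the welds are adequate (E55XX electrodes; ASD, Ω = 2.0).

f_max ≈ 714 N/mm; NOT adequate

E55XX → F_EXX = 550 MPa.
L_w = 2 × 385 = 770 mm; section modulus (unit throat) S = 2 × L²/6 = 49410 mm².
Direct shear f_v = P/L_w = 277×10³/770 = 359.7 N/mm.
Moment M = P × e = 277×10³ × 110 = 30470000 N·mm; bending f_b = M/S = 616.7 N/mm.
f_max = √(f_v² + f_b²) = √(359.7² + 616.7²) = 714 N/mm.
r_n/Ω = (1/2.0) × 0.6 × 550 × (0.707 × 5) = 583.3 N/mm → NOT adequate.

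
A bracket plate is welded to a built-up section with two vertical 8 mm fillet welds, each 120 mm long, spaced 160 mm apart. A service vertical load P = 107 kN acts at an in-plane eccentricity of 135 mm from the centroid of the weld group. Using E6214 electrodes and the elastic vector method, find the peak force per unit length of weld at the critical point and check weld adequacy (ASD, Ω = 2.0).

E62XX → F_EXX = 620 MPa.
Total weld length L_w = 240 mm. Treat welds as unit-width lines.
Polar moment about centroid: J = 2[d³/12 + d(b/2)²] = 2[120³/12 + 120×80²] = 1824000 mm³.
Direct shear f_v = P/L_w = 107×10³ / 240 = 445.8 N/mm (vertical).
Torsion M = P·e = 107×10³ × 135 = 14445000 N·mm.
Critical point at (x, y) = (80, 60) from centroid. f_tx = M·y/J = 475.2 N/mm; f_ty = M·x/J = 633.6 N/mm.
Resultant f_max = √[f_tx² + (f_v + f_ty)²] = √[475.2² + (445.8 + 633.6)²] = 1179 N/mm.
Capacity per unit length: r_n/Ω = (1/2.0) × 0.6 × 620 × (0.707 × 8) = 1052 N/mm.
1179 > 1052 → NOT adequate.

f_max ≈ 1180 N/mm; NOT adequate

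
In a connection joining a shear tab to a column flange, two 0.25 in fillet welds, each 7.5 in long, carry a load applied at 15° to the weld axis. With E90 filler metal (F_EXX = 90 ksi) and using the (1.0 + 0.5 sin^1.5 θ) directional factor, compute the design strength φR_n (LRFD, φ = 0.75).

t_e = 0.707 × 0.25 = 0.1767 in; A_we = 0.1767 × 15 = 2.651 in².
Directional factor: 1.0 + 0.5 sin^1.5(15°) = 1.066.
F_nw = 0.6 × 90 × 1.066 = 57.56 ksi.
φR_n = 0.75 × 57.56 × 2.651 = 114.4 kip.

φR_n ≈ 114 kip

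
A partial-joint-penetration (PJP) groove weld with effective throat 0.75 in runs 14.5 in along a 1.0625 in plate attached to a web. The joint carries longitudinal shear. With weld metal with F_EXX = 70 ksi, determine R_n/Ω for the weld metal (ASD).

R_n/Ω ≈ 228 kips

Effective throat (given) t_e = 0.75 in.
A_we = 0.75 × 14.5 = 10.88 in².
F_nw = 0.6 F_EXX = 42 ksi.
R_n/Ω = (42 × 10.88) / 2.0 = 228.4 kips.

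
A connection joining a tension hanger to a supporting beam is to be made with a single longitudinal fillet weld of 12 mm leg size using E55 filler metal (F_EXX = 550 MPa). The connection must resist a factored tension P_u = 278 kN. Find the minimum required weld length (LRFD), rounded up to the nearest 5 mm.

Throat t_e = 0.707 × 12 = 8.484 mm.
φr_n = 0.75 × 0.6 × 550 × 8.484 × 10⁻³ = 2.1 kN/mm.
L_req = P_u / φr_n = 278 / 2.1 = 132.4 mm total.
Round up → use L = 135 mm.

L = 135 mm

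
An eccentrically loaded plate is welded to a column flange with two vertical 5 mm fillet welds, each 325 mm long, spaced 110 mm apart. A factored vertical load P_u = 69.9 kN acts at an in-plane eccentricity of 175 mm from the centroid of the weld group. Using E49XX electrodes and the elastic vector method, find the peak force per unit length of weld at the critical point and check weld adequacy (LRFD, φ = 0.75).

f_max ≈ 324 N/mm; adequate

E49XX → F_EXX = 490 MPa.
Total weld length L_w = 650 mm. Treat welds as unit-width lines.
Polar moment about centroid: J = 2[d³/12 + d(b/2)²] = 2[325³/12 + 325×55²] = 7688000 mm³.
Direct shear f_v = P/L_w = 69.9×10³ / 650 = 107.5 N/mm (vertical).
Torsion M = P·e = 69.9×10³ × 175 = 12232000 N·mm.
Critical point at (x, y) = (55, 162.5) from centroid. f_tx = M·y/J = 258.6 N/mm; f_ty = M·x/J = 87.52 N/mm.
Resultant f_max = √[f_tx² + (f_v + f_ty)²] = √[258.6² + (107.5 + 87.52)²] = 323.9 N/mm.
Capacity per unit length: φr_n = 0.75 × 0.6 × 490 × (0.707 × 5) = 779.5 N/mm.
323.9 ≤ 779.5 → adequate.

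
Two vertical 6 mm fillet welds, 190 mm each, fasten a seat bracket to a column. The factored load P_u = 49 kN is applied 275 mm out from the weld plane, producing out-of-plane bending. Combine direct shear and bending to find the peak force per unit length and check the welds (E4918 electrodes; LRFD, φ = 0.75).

f_max ≈ 1130 N/mm; NOT adequate

E49XX → F_EXX = 490 MPa.
L_w = 2 × 190 = 380 mm; section modulus (unit throat) S = 2 × L²/6 = 12030 mm².
Direct shear f_v = P/L_w = 49×10³/380 = 128.9 N/mm.
Moment M = P × e = 49×10³ × 275 = 13475000 N·mm; bending f_b = M/S = 1120 N/mm.
f_max = √(f_v² + f_b²) = √(128.9² + 1120²) = 1127 N/mm.
φr_n = 0.75 × 0.6 × 490 × (0.707 × 6) = 935.4 N/mm → NOT adequate.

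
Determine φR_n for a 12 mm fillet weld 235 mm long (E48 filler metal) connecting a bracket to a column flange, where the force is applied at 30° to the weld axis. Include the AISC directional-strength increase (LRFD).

φR_n ≈ 507 kN

E48XX → F_EXX = 480 MPa.
t_e = 0.707 × 12 = 8.484 mm; A_we = 8.484 × 235 = 1994 mm².
Directional factor: 1.0 + 0.5 sin^1.5(30°) = 1.177.
F_nw = 0.6 × 480 × 1.177 = 338.9 MPa.
φR_n = 0.75 × 338.9 × 1994 × 10⁻³ = 506.8 kN.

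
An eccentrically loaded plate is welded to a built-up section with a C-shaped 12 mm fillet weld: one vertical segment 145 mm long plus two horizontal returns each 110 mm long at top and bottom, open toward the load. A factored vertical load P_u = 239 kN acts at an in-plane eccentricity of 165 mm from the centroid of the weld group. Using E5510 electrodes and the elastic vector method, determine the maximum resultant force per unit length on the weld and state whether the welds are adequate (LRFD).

E55XX → F_EXX = 550 MPa.
Total weld length L_w = 365 mm. Treat welds as unit-width lines.
Centroid: x̄ = 2×110×55 / 365 = 33.15 mm from the vertical weld.
Polar moment about centroid: J = I_x + I_y = [145³/12 + 2×110×72.5²] + [145×33.15² + 2(110³/12 + 110×21.85²)] = 1897000 mm³.
Direct shear f_v = P/L_w = 239×10³ / 365 = 654.8 N/mm (vertical).
Torsion M = P·e = 239×10³ × 165 = 39435000 N·mm.
Critical point at (x, y) = (76.85, 72.5) from centroid. f_tx = M·y/J = 1507 N/mm; f_ty = M·x/J = 1598 N/mm.
Resultant f_max = √[f_tx² + (f_v + f_ty)²] = √[1507² + (654.8 + 1598)²] = 2710 N/mm.
Capacity per unit length: φr_n = 0.75 × 0.6 × 550 × (0.707 × 12) = 2100 N/mm.
2710 > 2100 → NOT adequate.

f_max ≈ 2710 N/mm; NOT adequate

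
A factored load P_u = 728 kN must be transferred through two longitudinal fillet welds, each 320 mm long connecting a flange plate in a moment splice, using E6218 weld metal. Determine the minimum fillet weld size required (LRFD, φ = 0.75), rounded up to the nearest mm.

E62XX → F_EXX = 620 MPa.
Total weld length L = 640 mm.
Required throat t_e = P_u / (φ × 0.6 F_EXX × L) = 728 / (0.75 × 0.6 × 620 × 640 × 10⁻³) = 4.077 mm.
Required leg w = t_e / 0.707 = 5.767 mm → use 6 mm.

w = 6 mm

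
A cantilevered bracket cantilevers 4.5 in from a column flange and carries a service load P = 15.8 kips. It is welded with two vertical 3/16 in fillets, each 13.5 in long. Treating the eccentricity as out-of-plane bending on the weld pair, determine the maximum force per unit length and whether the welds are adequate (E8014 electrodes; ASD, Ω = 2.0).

E80XX → F_EXX = 80 ksi.
L_w = 2 × 13.5 = 27 in; section modulus (unit throat) S = 2 × L²/6 = 60.75 in².
Direct shear f_v = P/L_w = 15.8/27 = 0.5852 kip/in.
Moment M = P × e = 15.8 × 4.5 = 71.1 kip·in; bending f_b = M/S = 1.17 kip/in.
f_max = √(f_v² + f_b²) = √(0.5852² + 1.17²) = 1.309 kip/in.
r_n/Ω = (1/2.0) × 0.6 × 80 × (0.707 × 0.1875) = 3.181 kip/in → adequate.

f_max ≈ 1.31 kip/in; adequate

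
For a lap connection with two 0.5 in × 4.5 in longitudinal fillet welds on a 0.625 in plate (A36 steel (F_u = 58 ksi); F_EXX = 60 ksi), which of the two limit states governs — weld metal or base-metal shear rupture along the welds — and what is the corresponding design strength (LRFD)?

φR_n ≈ 85.9 kip (weld metal governs)

t_e = 0.707 × 0.5 = 0.3535 in; L = 9 in.
Weld metal: φR_n = 0.75 × 0.6 × 60 × 0.3535 × 9 = 85.9 kip.
Base metal (shear rupture): φR_n = 0.75 × 0.6 × 58 × 0.625 × 9 = 146.8 kip.
Governing: weld metal.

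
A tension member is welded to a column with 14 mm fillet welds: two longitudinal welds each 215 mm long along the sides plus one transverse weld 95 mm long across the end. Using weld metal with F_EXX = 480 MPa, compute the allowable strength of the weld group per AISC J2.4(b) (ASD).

t_e = 0.707 × 14 = 9.898 mm.
R_nwl = 0.6 × 480 × 9.898 × 430 × 10⁻³ = 1226 kN (longitudinal, 2 welds).
R_nwt = 0.6 × 480 × 9.898 × 95 × 10⁻³ = 270.8 kN (transverse, base value).
(i) R_nwl + R_nwt = 1497 kN; (ii) 0.85 R_nwl + 1.5 R_nwt = 1448 kN.
R_n = max = 1497 kN [governs: (i)]; R_n/Ω = 748.3 kN.

R_n/Ω ≈ 748 kN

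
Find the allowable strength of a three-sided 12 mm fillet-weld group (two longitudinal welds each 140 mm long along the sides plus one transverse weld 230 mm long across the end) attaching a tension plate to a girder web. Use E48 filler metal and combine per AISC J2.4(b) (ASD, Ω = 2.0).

E48XX → F_EXX = 480 MPa.
t_e = 0.707 × 12 = 8.484 mm.
R_nwl = 0.6 × 480 × 8.484 × 280 × 10⁻³ = 684.1 kN (longitudinal, 2 welds).
R_nwt = 0.6 × 480 × 8.484 × 230 × 10⁻³ = 562 kN (transverse, base value).
(i) R_nwl + R_nwt = 1246 kN; (ii) 0.85 R_nwl + 1.5 R_nwt = 1424 kN.
R_n = max = 1424 kN [governs: (ii)]; R_n/Ω = 712.2 kN.

R_n/Ω ≈ 712 kN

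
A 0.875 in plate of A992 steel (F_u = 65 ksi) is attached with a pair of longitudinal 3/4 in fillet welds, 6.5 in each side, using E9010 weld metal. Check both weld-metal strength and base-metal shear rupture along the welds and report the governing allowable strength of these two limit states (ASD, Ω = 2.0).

R_n/Ω ≈ 186 kip (weld metal governs)

E90XX → F_EXX = 90 ksi.
t_e = 0.707 × 0.75 = 0.5302 in; L = 13 in.
Weld metal: R_n/Ω = (1/2.0) × 0.6 × 90 × 0.5302 × 13 = 186.1 kip.
Base metal (shear rupture): R_n/Ω = (1/2.0) × 0.6 × 65 × 0.875 × 13 = 221.8 kip.
Governing: weld metal.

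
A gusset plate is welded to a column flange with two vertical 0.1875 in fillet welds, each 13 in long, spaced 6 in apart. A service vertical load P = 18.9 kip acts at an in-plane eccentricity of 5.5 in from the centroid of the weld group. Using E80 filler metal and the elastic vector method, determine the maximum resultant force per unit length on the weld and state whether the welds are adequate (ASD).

f_max ≈ 1.68 kip/in; adequate

E80XX → F_EXX = 80 ksi.
Total weld length L_w = 26 in. Treat welds as unit-width lines.
Polar moment about centroid: J = 2[d³/12 + d(b/2)²] = 2[13³/12 + 13×3²] = 600.2 in³.
Direct shear f_v = P/L_w = 18.9 / 26 = 0.7269 kip/in (vertical).
Torsion M = P·e = 18.9 × 5.5 = 103.95 kip·in.
Critical point at (x, y) = (3, 6.5) from centroid. f_tx = M·y/J = 1.126 kip/in; f_ty = M·x/J = 0.5196 kip/in.
Resultant f_max = √[f_tx² + (f_v + f_ty)²] = √[1.126² + (0.7269 + 0.5196)²] = 1.68 kip/in.
Capacity per unit length: r_n/Ω = (1/2.0) × 0.6 × 80 × (0.707 × 0.1875) = 3.181 kip/in.
1.68 ≤ 3.181 → adequate.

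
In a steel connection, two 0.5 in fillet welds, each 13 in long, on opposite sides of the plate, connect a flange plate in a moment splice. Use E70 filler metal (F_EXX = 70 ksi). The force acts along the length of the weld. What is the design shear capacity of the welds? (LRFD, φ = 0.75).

Effective throat t_e = 0.707 × 0.5 = 0.3535 in.
Total length L = 26 in; A_we = 0.3535 × 26 = 9.191 in².
F_nw = 0.6 F_EXX = 0.6 × 70 = 42 ksi.
φR_n = 0.75 × 42 × 9.191 = 289.5 kips.

φR_n ≈ 290 kips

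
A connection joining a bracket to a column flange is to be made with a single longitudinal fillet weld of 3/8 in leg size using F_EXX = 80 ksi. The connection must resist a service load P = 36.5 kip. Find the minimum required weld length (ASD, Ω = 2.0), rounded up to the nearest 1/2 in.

Throat t_e = 0.707 × 0.375 = 0.2651 in.
r_n/Ω = (0.6 × 80 × 0.2651) / 2.0 = 6.363 kip/in.
L_req = P / (r_n/Ω) = 36.5 / 6.363 = 5.736 in total.
Round up → use L = 6 in.

L = 6 in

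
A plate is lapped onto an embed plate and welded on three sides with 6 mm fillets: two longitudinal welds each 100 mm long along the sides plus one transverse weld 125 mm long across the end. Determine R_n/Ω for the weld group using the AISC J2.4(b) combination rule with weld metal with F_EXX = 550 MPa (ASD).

R_n/Ω ≈ 250 kN

t_e = 0.707 × 6 = 4.242 mm.
R_nwl = 0.6 × 550 × 4.242 × 200 × 10⁻³ = 280 kN (longitudinal, 2 welds).
R_nwt = 0.6 × 550 × 4.242 × 125 × 10⁻³ = 175 kN (transverse, base value).
(i) R_nwl + R_nwt = 455 kN; (ii) 0.85 R_nwl + 1.5 R_nwt = 500.4 kN.
R_n = max = 500.4 kN [governs: (ii)]; R_n/Ω = 250.2 kN.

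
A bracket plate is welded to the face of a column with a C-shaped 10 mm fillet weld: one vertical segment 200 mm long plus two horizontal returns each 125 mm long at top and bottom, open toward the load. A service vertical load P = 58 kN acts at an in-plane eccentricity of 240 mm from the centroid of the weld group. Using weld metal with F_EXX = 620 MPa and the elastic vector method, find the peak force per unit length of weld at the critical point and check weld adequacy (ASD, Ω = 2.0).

Total weld length L_w = 450 mm. Treat welds as unit-width lines.
Centroid: x̄ = 2×125×62.5 / 450 = 34.72 mm from the vertical weld.
Polar moment about centroid: J = I_x + I_y = [200³/12 + 2×125×100²] + [200×34.72² + 2(125³/12 + 125×27.78²)] = 3926000 mm³.
Direct shear f_v = P/L_w = 58×10³ / 450 = 128.9 N/mm (vertical).
Torsion M = P·e = 58×10³ × 240 = 13920000 N·mm.
Critical point at (x, y) = (90.28, 100) from centroid. f_tx = M·y/J = 354.5 N/mm; f_ty = M·x/J = 320.1 N/mm.
Resultant f_max = √[f_tx² + (f_v + f_ty)²] = √[354.5² + (128.9 + 320.1)²] = 572.1 N/mm.
Capacity per unit length: r_n/Ω = (1/2.0) × 0.6 × 620 × (0.707 × 10) = 1315 N/mm.
572.1 ≤ 1315 → adequate.

f_max ≈ 572 N/mm; adequate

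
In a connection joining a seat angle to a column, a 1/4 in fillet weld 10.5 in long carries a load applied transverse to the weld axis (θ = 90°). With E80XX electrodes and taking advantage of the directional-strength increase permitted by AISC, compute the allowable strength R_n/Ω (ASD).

E80XX → F_EXX = 80 ksi.
t_e = 0.707 × 0.25 = 0.1767 in; A_we = 0.1767 × 10.5 = 1.856 in².
Directional factor: 1.0 + 0.5 sin^1.5(90°) = 1.5.
F_nw = 0.6 × 80 × 1.5 = 72 ksi.
R_n/Ω = (72 × 1.856) / 2.0 = 66.81 kip.

R_n/Ω ≈ 66.8 kip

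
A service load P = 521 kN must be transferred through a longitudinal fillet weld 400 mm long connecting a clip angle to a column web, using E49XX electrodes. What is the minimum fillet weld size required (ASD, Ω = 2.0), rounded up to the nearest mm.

E49XX → F_EXX = 490 MPa.
Total weld length L = 400 mm.
Required throat t_e = P × Ω / (0.6 F_EXX × L) = 521 × 2.0 / (0.6 × 490 × 400 × 10⁻³) = 8.861 mm.
Required leg w = t_e / 0.707 = 12.53 mm → use 13 mm.

w = 13 mm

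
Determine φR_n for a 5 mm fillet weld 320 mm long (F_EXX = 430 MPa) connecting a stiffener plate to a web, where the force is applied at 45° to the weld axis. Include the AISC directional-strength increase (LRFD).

t_e = 0.707 × 5 = 3.535 mm; A_we = 3.535 × 320 = 1131 mm².
Directional factor: 1.0 + 0.5 sin^1.5(45°) = 1.297.
F_nw = 0.6 × 430 × 1.297 = 334.7 MPa.
φR_n = 0.75 × 334.7 × 1131 × 10⁻³ = 284 kN.

φR_n ≈ 284 kN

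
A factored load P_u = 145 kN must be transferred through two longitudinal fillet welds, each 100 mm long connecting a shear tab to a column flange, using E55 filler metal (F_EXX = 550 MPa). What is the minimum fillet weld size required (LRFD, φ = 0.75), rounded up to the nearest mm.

w = 5 mm

Total weld length L = 200 mm.
Required throat t_e = P_u / (φ × 0.6 F_EXX × L) = 145 / (0.75 × 0.6 × 550 × 200 × 10⁻³) = 2.929 mm.
Required leg w = t_e / 0.707 = 4.143 mm → use 5 mm.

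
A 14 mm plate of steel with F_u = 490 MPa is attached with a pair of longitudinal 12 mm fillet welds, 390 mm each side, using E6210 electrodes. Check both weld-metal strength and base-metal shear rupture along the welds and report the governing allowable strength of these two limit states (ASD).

E62XX → F_EXX = 620 MPa.
t_e = 0.707 × 12 = 8.484 mm; L = 780 mm.
Weld metal: R_n/Ω = (1/2.0) × 0.6 × 620 × 8.484 × 780 × 10⁻³ = 1231 kN.
Base metal (shear rupture): R_n/Ω = (1/2.0) × 0.6 × 490 × 14 × 780 × 10⁻³ = 1605 kN.
Governing: weld metal.

R_n/Ω ≈ 1230 kN (weld metal governs)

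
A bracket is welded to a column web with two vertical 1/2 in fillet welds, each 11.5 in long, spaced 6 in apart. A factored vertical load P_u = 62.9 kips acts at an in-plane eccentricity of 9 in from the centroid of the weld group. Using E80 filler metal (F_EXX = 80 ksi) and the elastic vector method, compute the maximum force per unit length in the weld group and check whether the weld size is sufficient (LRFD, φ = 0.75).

f_max ≈ 9.55 kip/in; adequate

Total weld length L_w = 23 in. Treat welds as unit-width lines.
Polar moment about centroid: J = 2[d³/12 + d(b/2)²] = 2[11.5³/12 + 11.5×3²] = 460.5 in³.
Direct shear f_v = P/L_w = 62.9 / 23 = 2.735 kip/in (vertical).
Torsion M = P·e = 62.9 × 9 = 566.1 kip·in.
Critical point at (x, y) = (3, 5.75) from centroid. f_tx = M·y/J = 7.069 kip/in; f_ty = M·x/J = 3.688 kip/in.
Resultant f_max = √[f_tx² + (f_v + f_ty)²] = √[7.069² + (2.735 + 3.688)²] = 9.551 kip/in.
Capacity per unit length: φr_n = 0.75 × 0.6 × 80 × (0.707 × 0.5) = 12.73 kip/in.
9.551 ≤ 12.73 → adequate.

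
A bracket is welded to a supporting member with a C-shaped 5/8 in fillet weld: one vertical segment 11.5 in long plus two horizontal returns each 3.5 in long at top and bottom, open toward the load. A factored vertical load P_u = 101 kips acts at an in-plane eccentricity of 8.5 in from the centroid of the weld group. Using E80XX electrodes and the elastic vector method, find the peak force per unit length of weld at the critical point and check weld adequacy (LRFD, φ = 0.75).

f_max ≈ 17.6 kip/in; NOT adequate

E80XX → F_EXX = 80 ksi.
Total weld length L_w = 18.5 in. Treat welds as unit-width lines.
Centroid: x̄ = 2×3.5×1.75 / 18.5 = 0.6622 in from the vertical weld.
Polar moment about centroid: J = I_x + I_y = [11.5³/12 + 2×3.5×5.75²] + [11.5×0.6622² + 2(3.5³/12 + 3.5×1.088²)] = 378.6 in³.
Direct shear f_v = P/L_w = 101 / 18.5 = 5.459 kip/in (vertical).
Torsion M = P·e = 101 × 8.5 = 858.5 kip·in.
Critical point at (x, y) = (2.838, 5.75) from centroid. f_tx = M·y/J = 13.04 kip/in; f_ty = M·x/J = 6.434 kip/in.
Resultant f_max = √[f_tx² + (f_v + f_ty)²] = √[13.04² + (5.459 + 6.434)²] = 17.65 kip/in.
Capacity per unit length: φr_n = 0.75 × 0.6 × 80 × (0.707 × 0.625) = 15.91 kip/in.
17.65 > 15.91 → NOT adequate.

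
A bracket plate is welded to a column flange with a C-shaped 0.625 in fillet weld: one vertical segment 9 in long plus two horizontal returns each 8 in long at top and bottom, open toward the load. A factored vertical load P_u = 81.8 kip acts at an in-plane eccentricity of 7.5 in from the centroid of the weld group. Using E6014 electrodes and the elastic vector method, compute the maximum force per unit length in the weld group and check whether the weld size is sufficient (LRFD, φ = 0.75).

f_max ≈ 10.4 kip/in; adequate

E60XX → F_EXX = 60 ksi.
Total weld length L_w = 25 in. Treat welds as unit-width lines.
Centroid: x̄ = 2×8×4 / 25 = 2.56 in from the vertical weld.
Polar moment about centroid: J = I_x + I_y = [9³/12 + 2×8×4.5²] + [9×2.56² + 2(8³/12 + 8×1.44²)] = 562.2 in³.
Direct shear f_v = P/L_w = 81.8 / 25 = 3.272 kip/in (vertical).
Torsion M = P·e = 81.8 × 7.5 = 613.5 kip·in.
Critical point at (x, y) = (5.44, 4.5) from centroid. f_tx = M·y/J = 4.91 kip/in; f_ty = M·x/J = 5.936 kip/in.
Resultant f_max = √[f_tx² + (f_v + f_ty)²] = √[4.91² + (3.272 + 5.936)²] = 10.44 kip/in.
Capacity per unit length: φr_n = 0.75 × 0.6 × 60 × (0.707 × 0.625) = 11.93 kip/in.
10.44 ≤ 11.93 → adequate.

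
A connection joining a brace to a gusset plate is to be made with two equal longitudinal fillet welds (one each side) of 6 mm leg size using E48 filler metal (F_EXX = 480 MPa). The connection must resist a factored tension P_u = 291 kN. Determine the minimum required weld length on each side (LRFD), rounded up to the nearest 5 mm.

Throat t_e = 0.707 × 6 = 4.242 mm.
φr_n = 0.75 × 0.6 × 480 × 4.242 × 10⁻³ = 0.9163 kN/mm.
L_req = P_u / φr_n = 291 / 0.9163 = 317.6 mm total.
Per side: 317.6 / 2 = 158.8 mm.
Round up → use L = 160 mm on each side.

L = 160 mm on each side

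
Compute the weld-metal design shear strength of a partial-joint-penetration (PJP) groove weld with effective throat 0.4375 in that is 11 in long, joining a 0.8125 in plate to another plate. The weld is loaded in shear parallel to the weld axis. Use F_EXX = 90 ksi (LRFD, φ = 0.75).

φR_n ≈ 195 kip

Effective throat (given) t_e = 0.4375 in.
A_we = 0.4375 × 11 = 4.812 in².
F_nw = 0.6 F_EXX = 54 ksi.
φR_n = 0.75 × 54 × 4.812 = 194.9 kip.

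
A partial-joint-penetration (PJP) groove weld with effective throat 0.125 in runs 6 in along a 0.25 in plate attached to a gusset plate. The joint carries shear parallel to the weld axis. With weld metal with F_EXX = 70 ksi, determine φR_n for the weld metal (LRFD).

Effective throat (given) t_e = 0.125 in.
A_we = 0.125 × 6 = 0.75 in².
F_nw = 0.6 F_EXX = 42 ksi.
φR_n = 0.75 × 42 × 0.75 = 23.62 kip.

φR_n ≈ 23.6 kip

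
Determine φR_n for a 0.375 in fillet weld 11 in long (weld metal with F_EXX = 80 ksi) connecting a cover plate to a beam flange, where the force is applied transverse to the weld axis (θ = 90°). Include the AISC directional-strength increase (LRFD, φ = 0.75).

t_e = 0.707 × 0.375 = 0.2651 in; A_we = 0.2651 × 11 = 2.916 in².
Directional factor: 1.0 + 0.5 sin^1.5(90°) = 1.5.
F_nw = 0.6 × 80 × 1.5 = 72 ksi.
φR_n = 0.75 × 72 × 2.916 = 157.5 kips.

φR_n ≈ 157 kips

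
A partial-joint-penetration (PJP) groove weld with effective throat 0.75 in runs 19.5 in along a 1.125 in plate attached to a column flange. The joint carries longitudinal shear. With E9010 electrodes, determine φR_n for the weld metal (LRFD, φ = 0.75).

φR_n ≈ 592 kips

E90XX → F_EXX = 90 ksi.
Effective throat (given) t_e = 0.75 in.
A_we = 0.75 × 19.5 = 14.62 in².
F_nw = 0.6 F_EXX = 54 ksi.
φR_n = 0.75 × 54 × 14.62 = 592.3 kips.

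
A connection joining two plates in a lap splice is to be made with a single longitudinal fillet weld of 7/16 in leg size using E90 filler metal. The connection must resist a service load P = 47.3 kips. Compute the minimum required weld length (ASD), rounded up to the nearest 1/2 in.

E90XX → F_EXX = 90 ksi.
Throat t_e = 0.707 × 0.4375 = 0.3093 in.
r_n/Ω = (0.6 × 90 × 0.3093) / 2.0 = 8.351 kip/in.
L_req = P / (r_n/Ω) = 47.3 / 8.351 = 5.664 in total.
Round up → use L = 6 in.

L = 6 in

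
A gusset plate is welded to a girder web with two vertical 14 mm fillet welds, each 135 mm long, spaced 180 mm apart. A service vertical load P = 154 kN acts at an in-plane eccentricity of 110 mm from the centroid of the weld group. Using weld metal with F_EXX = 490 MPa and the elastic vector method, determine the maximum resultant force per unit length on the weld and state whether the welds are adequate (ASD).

f_max ≈ 1240 N/mm; adequate

Total weld length L_w = 270 mm. Treat welds as unit-width lines.
Polar moment about centroid: J = 2[d³/12 + d(b/2)²] = 2[135³/12 + 135×90²] = 2597000 mm³.
Direct shear f_v = P/L_w = 154×10³ / 270 = 570.4 N/mm (vertical).
Torsion M = P·e = 154×10³ × 110 = 16940000 N·mm.
Critical point at (x, y) = (90, 67.5) from centroid. f_tx = M·y/J = 440.3 N/mm; f_ty = M·x/J = 587 N/mm.
Resultant f_max = √[f_tx² + (f_v + f_ty)²] = √[440.3² + (570.4 + 587)²] = 1238 N/mm.
Capacity per unit length: r_n/Ω = (1/2.0) × 0.6 × 490 × (0.707 × 14) = 1455 N/mm.
1238 ≤ 1455 → adequate.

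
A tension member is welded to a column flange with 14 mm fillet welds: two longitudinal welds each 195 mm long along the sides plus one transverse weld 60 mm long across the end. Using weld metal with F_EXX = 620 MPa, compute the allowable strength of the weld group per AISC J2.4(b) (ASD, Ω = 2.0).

t_e = 0.707 × 14 = 9.898 mm.
R_nwl = 0.6 × 620 × 9.898 × 390 × 10⁻³ = 1436 kN (longitudinal, 2 welds).
R_nwt = 0.6 × 620 × 9.898 × 60 × 10⁻³ = 220.9 kN (transverse, base value).
(i) R_nwl + R_nwt = 1657 kN; (ii) 0.85 R_nwl + 1.5 R_nwt = 1552 kN.
R_n = max = 1657 kN [governs: (i)]; R_n/Ω = 828.5 kN.

R_n/Ω ≈ 828 kN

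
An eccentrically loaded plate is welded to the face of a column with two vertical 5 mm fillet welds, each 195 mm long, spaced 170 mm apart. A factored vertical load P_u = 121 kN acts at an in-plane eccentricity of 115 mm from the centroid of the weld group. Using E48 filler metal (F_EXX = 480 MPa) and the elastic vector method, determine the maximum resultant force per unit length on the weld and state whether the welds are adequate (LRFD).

f_max ≈ 689 N/mm; adequate

Total weld length L_w = 390 mm. Treat welds as unit-width lines.
Polar moment about centroid: J = 2[d³/12 + d(b/2)²] = 2[195³/12 + 195×85²] = 4054000 mm³.
Direct shear f_v = P/L_w = 121×10³ / 390 = 310.3 N/mm (vertical).
Torsion M = P·e = 121×10³ × 115 = 13915000 N·mm.
Critical point at (x, y) = (85, 97.5) from centroid. f_tx = M·y/J = 334.7 N/mm; f_ty = M·x/J = 291.8 N/mm.
Resultant f_max = √[f_tx² + (f_v + f_ty)²] = √[334.7² + (310.3 + 291.8)²] = 688.8 N/mm.
Capacity per unit length: φr_n = 0.75 × 0.6 × 480 × (0.707 × 5) = 763.6 N/mm.
688.8 ≤ 763.6 → adequate.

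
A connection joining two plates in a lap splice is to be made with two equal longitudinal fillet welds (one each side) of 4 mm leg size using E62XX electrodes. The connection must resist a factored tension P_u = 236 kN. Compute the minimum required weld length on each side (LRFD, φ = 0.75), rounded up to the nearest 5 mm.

E62XX → F_EXX = 620 MPa.
Throat t_e = 0.707 × 4 = 2.828 mm.
φr_n = 0.75 × 0.6 × 620 × 2.828 × 10⁻³ = 0.789 kN/mm.
L_req = P_u / φr_n = 236 / 0.789 = 299.1 mm total.
Per side: 299.1 / 2 = 149.6 mm.
Round up → use L = 150 mm on each side.

L = 150 mm on each side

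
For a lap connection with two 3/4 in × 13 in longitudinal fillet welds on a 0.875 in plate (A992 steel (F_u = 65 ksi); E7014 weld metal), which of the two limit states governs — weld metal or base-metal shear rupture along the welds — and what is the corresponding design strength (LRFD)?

E70XX → F_EXX = 70 ksi.
t_e = 0.707 × 0.75 = 0.5302 in; L = 26 in.
Weld metal: φR_n = 0.75 × 0.6 × 70 × 0.5302 × 26 = 434.3 kip.
Base metal (shear rupture): φR_n = 0.75 × 0.6 × 65 × 0.875 × 26 = 665.4 kip.
Governing: weld metal.

φR_n ≈ 434 kip (weld metal governs)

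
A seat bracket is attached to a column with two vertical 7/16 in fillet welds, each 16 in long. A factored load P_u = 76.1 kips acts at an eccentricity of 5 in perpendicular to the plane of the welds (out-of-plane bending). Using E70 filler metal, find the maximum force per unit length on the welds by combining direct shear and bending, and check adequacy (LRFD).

E70XX → F_EXX = 70 ksi.
L_w = 2 × 16 = 32 in; section modulus (unit throat) S = 2 × L²/6 = 85.33 in².
Direct shear f_v = P/L_w = 76.1/32 = 2.378 kip/in.
Moment M = P × e = 76.1 × 5 = 380.5 kip·in; bending f_b = M/S = 4.459 kip/in.
f_max = √(f_v² + f_b²) = √(2.378² + 4.459²) = 5.054 kip/in.
φr_n = 0.75 × 0.6 × 70 × (0.707 × 0.4375) = 9.743 kip/in → adequate.

f_max ≈ 5.05 kip/in; adequate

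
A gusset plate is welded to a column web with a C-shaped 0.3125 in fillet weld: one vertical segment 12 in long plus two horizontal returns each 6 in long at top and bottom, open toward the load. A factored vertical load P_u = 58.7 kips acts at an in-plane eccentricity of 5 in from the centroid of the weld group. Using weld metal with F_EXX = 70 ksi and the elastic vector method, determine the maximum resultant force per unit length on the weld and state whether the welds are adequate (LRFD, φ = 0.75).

f_max ≈ 5.16 kip/in; adequate

Total weld length L_w = 24 in. Treat welds as unit-width lines.
Centroid: x̄ = 2×6×3 / 24 = 1.5 in from the vertical weld.
Polar moment about centroid: J = I_x + I_y = [12³/12 + 2×6×6²] + [12×1.5² + 2(6³/12 + 6×1.5²)] = 666 in³.
Direct shear f_v = P/L_w = 58.7 / 24 = 2.446 kip/in (vertical).
Torsion M = P·e = 58.7 × 5 = 293.5 kip·in.
Critical point at (x, y) = (4.5, 6) from centroid. f_tx = M·y/J = 2.644 kip/in; f_ty = M·x/J = 1.983 kip/in.
Resultant f_max = √[f_tx² + (f_v + f_ty)²] = √[2.644² + (2.446 + 1.983)²] = 5.158 kip/in.
Capacity per unit length: φr_n = 0.75 × 0.6 × 70 × (0.707 × 0.3125) = 6.96 kip/in.
5.158 ≤ 6.96 → adequate.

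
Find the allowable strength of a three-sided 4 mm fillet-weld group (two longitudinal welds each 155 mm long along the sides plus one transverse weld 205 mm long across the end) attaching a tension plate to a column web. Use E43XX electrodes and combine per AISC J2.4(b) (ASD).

E43XX → F_EXX = 430 MPa.
t_e = 0.707 × 4 = 2.828 mm.
R_nwl = 0.6 × 430 × 2.828 × 310 × 10⁻³ = 226.2 kN (longitudinal, 2 welds).
R_nwt = 0.6 × 430 × 2.828 × 205 × 10⁻³ = 149.6 kN (transverse, base value).
(i) R_nwl + R_nwt = 375.8 kN; (ii) 0.85 R_nwl + 1.5 R_nwt = 416.6 kN.
R_n = max = 416.6 kN [governs: (ii)]; R_n/Ω = 208.3 kN.

R_n/Ω ≈ 208 kN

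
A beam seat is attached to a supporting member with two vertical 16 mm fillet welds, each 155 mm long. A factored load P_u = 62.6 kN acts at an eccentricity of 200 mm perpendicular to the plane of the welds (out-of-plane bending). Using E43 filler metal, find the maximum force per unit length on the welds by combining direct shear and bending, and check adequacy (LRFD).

E43XX → F_EXX = 430 MPa.
L_w = 2 × 155 = 310 mm; section modulus (unit throat) S = 2 × L²/6 = 8008 mm².
Direct shear f_v = P/L_w = 62.6×10³/310 = 201.9 N/mm.
Moment M = P × e = 62.6×10³ × 200 = 12520000 N·mm; bending f_b = M/S = 1563 N/mm.
f_max = √(f_v² + f_b²) = √(201.9² + 1563²) = 1576 N/mm.
φr_n = 0.75 × 0.6 × 430 × (0.707 × 16) = 2189 N/mm → adequate.

f_max ≈ 1580 N/mm; adequate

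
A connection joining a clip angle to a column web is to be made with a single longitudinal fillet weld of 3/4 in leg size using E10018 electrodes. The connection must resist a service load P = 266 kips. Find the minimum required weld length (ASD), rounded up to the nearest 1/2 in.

L = 17 in

E100XX → F_EXX = 100 ksi.
Throat t_e = 0.707 × 0.75 = 0.5302 in.
r_n/Ω = (0.6 × 100 × 0.5302) / 2.0 = 15.91 kip/in.
L_req = P / (r_n/Ω) = 266 / 15.91 = 16.72 in total.
Round up → use L = 17 in.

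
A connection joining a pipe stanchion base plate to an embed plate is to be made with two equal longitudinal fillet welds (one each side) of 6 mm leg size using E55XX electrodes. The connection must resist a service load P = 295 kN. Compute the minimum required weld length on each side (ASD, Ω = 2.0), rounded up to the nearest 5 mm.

E55XX → F_EXX = 550 MPa.
Throat t_e = 0.707 × 6 = 4.242 mm.
r_n/Ω = (0.6 × 550 × 4.242) / 2.0 = 699.9 N/mm = 0.6999 kN/mm.
L_req = P / (r_n/Ω) = 295 / 0.6999 = 421.5 mm total.
Per side: 421.5 / 2 = 210.7 mm.
Round up → use L = 215 mm on each side.

L = 215 mm on each side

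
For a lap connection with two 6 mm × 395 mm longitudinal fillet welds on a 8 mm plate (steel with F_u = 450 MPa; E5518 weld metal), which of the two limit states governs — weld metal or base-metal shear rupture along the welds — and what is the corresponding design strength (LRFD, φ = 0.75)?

φR_n ≈ 829 kN (weld metal governs)

E55XX → F_EXX = 550 MPa.
t_e = 0.707 × 6 = 4.242 mm; L = 790 mm.
Weld metal: φR_n = 0.75 × 0.6 × 550 × 4.242 × 790 × 10⁻³ = 829.4 kN.
Base metal (shear rupture): φR_n = 0.75 × 0.6 × 450 × 8 × 790 × 10⁻³ = 1280 kN.
Governing: weld metal.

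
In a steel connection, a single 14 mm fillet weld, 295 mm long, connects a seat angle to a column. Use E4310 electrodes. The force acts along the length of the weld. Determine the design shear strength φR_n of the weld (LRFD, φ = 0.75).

E43XX → F_EXX = 430 MPa.
Effective throat t_e = 0.707 × 14 = 9.898 mm.
Total length L = 295 mm; A_we = 9.898 × 295 = 2920 mm².
F_nw = 0.6 F_EXX = 0.6 × 430 = 258 MPa.
φR_n = 0.75 × 258 × 2920 × 10⁻³ = 565 kN.

φR_n ≈ 565 kN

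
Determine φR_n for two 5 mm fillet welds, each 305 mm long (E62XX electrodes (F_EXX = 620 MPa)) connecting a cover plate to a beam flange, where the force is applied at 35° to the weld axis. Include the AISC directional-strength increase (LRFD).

t_e = 0.707 × 5 = 3.535 mm; A_we = 3.535 × 610 = 2156 mm².
Directional factor: 1.0 + 0.5 sin^1.5(35°) = 1.217.
F_nw = 0.6 × 620 × 1.217 = 452.8 MPa.
φR_n = 0.75 × 452.8 × 2156 × 10⁻³ = 732.3 kN.

φR_n ≈ 732 kN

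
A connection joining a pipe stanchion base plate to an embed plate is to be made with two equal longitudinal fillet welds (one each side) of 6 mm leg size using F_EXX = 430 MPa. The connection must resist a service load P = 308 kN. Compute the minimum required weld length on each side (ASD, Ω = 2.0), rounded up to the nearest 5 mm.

Throat t_e = 0.707 × 6 = 4.242 mm.
r_n/Ω = (0.6 × 430 × 4.242) / 2.0 = 547.2 N/mm = 0.5472 kN/mm.
L_req = P / (r_n/Ω) = 308 / 0.5472 = 562.8 mm total.
Per side: 562.8 / 2 = 281.4 mm.
Round up → use L = 285 mm on each side.

L = 285 mm on each side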